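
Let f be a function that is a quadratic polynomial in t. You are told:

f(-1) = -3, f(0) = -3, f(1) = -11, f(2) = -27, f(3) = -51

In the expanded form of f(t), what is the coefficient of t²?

First differences: 0, -8, -16, -24. Second differences: -8, -8, -8.
Level-2 differences are constant, so f has degree 2.
Fitting a degree-2 polynomial gives f(t) = -4t² - 4t - 3.
The coefficient of t² is -4.

-4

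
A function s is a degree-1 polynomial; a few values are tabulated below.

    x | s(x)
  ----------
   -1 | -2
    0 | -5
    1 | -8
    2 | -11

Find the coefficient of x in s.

-3

Write s(x) = ax + b; the 4 given values yield a linear system in the 2 coefficients.
Solving, s(x) = -3x - 5.
The coefficient of x is -3.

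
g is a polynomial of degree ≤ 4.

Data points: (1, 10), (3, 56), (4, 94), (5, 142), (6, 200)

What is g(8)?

Write g(t) = at^4 + bt³ + ct² + dt + e; the 5 given values yield a linear system in the 5 coefficients.
Solving, the top 2 coefficients vanish, and g(t) = 5t² + 3t + 2.
Then g(8) = 346.

346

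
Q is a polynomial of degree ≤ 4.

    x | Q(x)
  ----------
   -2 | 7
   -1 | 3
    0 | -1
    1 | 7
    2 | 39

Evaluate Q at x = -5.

-101

First differences: -4, -4, 8, 32. Second differences: 0, 12, 24. Third differences: 12, 12.
Level-3 differences are constant, so Q has degree 3.
Fitting a degree-3 polynomial gives Q(x) = 2x³ + 6x² - 1.
Then Q(-5) = -101.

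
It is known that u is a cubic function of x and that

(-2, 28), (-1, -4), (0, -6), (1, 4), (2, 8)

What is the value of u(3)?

First differences: -32, -2, 10, 4. Second differences: 30, 12, -6. Third differences: -18, -18.
Level-3 differences are constant, so u has degree 3.
Fitting a degree-3 polynomial gives u(x) = -3x³ + 6x² + 7x - 6.
Then u(3) = -12.

-12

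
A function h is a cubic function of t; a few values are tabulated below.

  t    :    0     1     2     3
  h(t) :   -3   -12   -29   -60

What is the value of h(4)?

-111

Write h(t) = at³ + bt² + ct + d; the 4 given values yield a linear system in the 4 coefficients.
Solving, h(t) = -t³ - t² - 7t - 3.
Then h(4) = -111.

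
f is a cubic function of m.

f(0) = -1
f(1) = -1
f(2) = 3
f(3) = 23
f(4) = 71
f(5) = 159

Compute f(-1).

First differences: 0, 4, 20, 48, 88. Second differences: 4, 16, 28, 40. Third differences: 12, 12, 12.
Level-3 differences are constant, so f has degree 3.
Fitting a degree-3 polynomial gives f(m) = 2m³ - 4m² + 2m - 1.
Then f(-1) = -9.

-9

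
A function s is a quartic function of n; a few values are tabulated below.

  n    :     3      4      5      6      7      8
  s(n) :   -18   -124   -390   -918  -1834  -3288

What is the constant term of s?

First differences: -106, -266, -528, -916, -1454. Second differences: -160, -262, -388, -538. Third differences: -102, -126, -150. Fourth differences: -24, -24.
Level-4 differences are constant, so s has degree 4.
Fitting a degree-4 polynomial gives s(n) = -n^4 + n³ + 5n² - 3n.
The constant term is s(0) = 0.

0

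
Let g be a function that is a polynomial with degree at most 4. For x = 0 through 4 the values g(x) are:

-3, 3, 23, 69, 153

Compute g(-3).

Write g(x) = ax^4 + bx³ + cx² + dx + e; the 5 given values yield a linear system in the 5 coefficients.
Solving, the leading coefficient vanishes, and g(x) = 2x³ + x² + 3x - 3.
Then g(-3) = -57.

-57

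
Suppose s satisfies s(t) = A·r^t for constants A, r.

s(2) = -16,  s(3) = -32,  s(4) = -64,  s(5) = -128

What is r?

2

Consecutive ratio: -32/(-16) = 2, and -64/(-32) = 2, so r = 2.
Then A·2^2 = -16 gives A = -4, and s(t) = -4·2^t.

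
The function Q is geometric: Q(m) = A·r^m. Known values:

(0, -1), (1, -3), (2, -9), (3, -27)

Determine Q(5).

-243

Consecutive ratio: -3/(-1) = 3, and -9/(-3) = 3, so r = 3.
Then A·3^0 = -1 gives A = -1, and Q(m) = -1·3^m.
Q(5) = -1·3^5 = -243.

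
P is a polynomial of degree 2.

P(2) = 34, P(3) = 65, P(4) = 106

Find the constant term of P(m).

Write P(m) = am² + bm + c; the 3 given values yield a linear system in the 3 coefficients.
Solving, P(m) = 5m² + 6m + 2.
The constant term is P(0) = 2.

2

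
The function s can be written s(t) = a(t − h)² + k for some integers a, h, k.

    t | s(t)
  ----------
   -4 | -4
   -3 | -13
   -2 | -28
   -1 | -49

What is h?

-5

First differences -9, -15, -21; second difference -6 = 2a, so a = -3.
Expanding, the t-coefficient is −2ah = 6h; matching it to the data gives h = -5, and then k = -1.
So s(t) = -3(t + 5)² − 1.
Hence h = -5.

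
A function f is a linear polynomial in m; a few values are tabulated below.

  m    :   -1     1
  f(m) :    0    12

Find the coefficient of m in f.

6

Write f(m) = am + b; the 2 given values yield a linear system in the 2 coefficients.
Solving, f(m) = 6m + 6.
The coefficient of m is 6.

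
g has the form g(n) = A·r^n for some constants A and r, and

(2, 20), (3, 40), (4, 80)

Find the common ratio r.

Consecutive ratio: 40/20 = 2, and 80/40 = 2, so r = 2.
Then A·2^2 = 20 gives A = 5, and g(n) = 5·2^n.

2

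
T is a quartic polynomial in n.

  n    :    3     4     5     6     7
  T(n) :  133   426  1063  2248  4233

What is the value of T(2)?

28

Write T(n) = an^4 + bn³ + cn² + dn + e; the 5 given values yield a linear system in the 5 coefficients.
Solving, T(n) = 2n^4 - 2n³ + 2n² + 3n - 2.
Then T(2) = 28.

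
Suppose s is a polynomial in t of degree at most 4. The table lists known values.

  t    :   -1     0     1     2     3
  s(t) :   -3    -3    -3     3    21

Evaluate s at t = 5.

First differences: 0, 0, 6, 18. Second differences: 0, 6, 12. Third differences: 6, 6.
Level-3 differences are constant, so s has degree 3.
Fitting a degree-3 polynomial gives s(t) = t³ - t - 3.
Then s(5) = 117.

117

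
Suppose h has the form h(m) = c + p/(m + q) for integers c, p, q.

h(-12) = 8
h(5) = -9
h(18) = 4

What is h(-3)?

(h(m) − c)(m + q) = p for each data point; the three points give a linear system in c and q, then p follows.
Solving: c = 6, q = -3, p = -30, so h(m) = 6 − 30/(m − 3).
Then h(-3) = 6 − 30/(-6) = 11.

11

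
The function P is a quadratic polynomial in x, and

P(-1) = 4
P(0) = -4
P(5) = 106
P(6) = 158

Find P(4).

64

Write P(x) = ax² + bx + c; the 4 given values yield a linear system in the 3 coefficients.
Solving, P(x) = 5x² - 3x - 4.
Then P(4) = 64.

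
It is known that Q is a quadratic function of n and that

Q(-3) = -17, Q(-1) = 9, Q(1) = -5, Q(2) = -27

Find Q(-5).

-83

Write Q(n) = an² + bn + c; the 4 given values yield a linear system in the 3 coefficients.
Solving, Q(n) = -5n² - 7n + 7.
Then Q(-5) = -83.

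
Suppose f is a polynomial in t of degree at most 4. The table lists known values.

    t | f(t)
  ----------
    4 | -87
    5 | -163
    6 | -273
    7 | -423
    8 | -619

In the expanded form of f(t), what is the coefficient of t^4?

0

First differences: -76, -110, -150, -196. Second differences: -34, -40, -46. Third differences: -6, -6.
Level-3 differences are constant, so f has degree 3.
Fitting a degree-3 polynomial gives f(t) = -t³ - 2t² + 3t - 3.
The coefficient of t^4 is 0.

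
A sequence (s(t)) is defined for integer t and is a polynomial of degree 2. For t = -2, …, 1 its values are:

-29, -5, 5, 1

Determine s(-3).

Write s(t) = at² + bt + c; the 4 given values yield a linear system in the 3 coefficients.
Solving, s(t) = -7t² + 3t + 5.
Then s(-3) = -67.

-67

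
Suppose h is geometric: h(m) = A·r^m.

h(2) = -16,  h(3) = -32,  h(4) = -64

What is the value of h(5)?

Consecutive ratio: -32/(-16) = 2, and -64/(-32) = 2, so r = 2.
Then A·2^2 = -16 gives A = -4, and h(m) = -4·2^m.
h(5) = -4·2^5 = -128.

-128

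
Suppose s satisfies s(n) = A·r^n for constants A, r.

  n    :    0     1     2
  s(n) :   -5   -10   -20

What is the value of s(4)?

-80

Consecutive ratio: -10/(-5) = 2, and -20/(-10) = 2, so r = 2.
Then A·2^0 = -5 gives A = -5, and s(n) = -5·2^n.
s(4) = -5·2^4 = -80.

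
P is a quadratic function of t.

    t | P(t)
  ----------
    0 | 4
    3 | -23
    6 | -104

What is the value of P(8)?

Write P(t) = at² + bt + c; the 3 given values yield a linear system in the 3 coefficients.
Solving, P(t) = -3t² + 4.
Then P(8) = -188.

-188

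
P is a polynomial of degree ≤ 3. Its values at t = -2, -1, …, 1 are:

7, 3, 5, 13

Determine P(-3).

First differences: -4, 2, 8. Second differences: 6, 6.
Level-2 differences are constant, so P has degree 2.
Fitting a degree-2 polynomial gives P(t) = 3t² + 5t + 5.
Then P(-3) = 17.

17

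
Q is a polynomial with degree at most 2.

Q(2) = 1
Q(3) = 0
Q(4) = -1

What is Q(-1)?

4

Write Q(m) = am² + bm + c; the 3 given values yield a linear system in the 3 coefficients.
Solving, the leading coefficient vanishes, and Q(m) = -m + 3.
Then Q(-1) = 4.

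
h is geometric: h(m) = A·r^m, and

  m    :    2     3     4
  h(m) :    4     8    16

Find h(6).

Consecutive ratio: 8/4 = 2, and 16/8 = 2, so r = 2.
Then A·2^2 = 4 gives A = 1, and h(m) = 1·2^m.
h(6) = 1·2^6 = 64.

64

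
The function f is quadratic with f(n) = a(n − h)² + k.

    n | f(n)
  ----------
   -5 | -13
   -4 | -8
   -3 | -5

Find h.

First differences 5, 3; second difference -2 = 2a, so a = -1.
Expanding, the n-coefficient is −2ah = 2h; matching it to the data gives h = -2, and then k = -4.
So f(n) = -1(n + 2)² − 4.
Hence h = -2.

-2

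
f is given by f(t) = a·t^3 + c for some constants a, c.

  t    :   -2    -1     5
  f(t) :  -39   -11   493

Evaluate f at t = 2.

25

From f(-2) = -39 and f(-1) = -11: -8a + c = -39 and -1a + c = -11.
Subtracting: 7a = 28, so a = 4; then c = -39 − 4·(-8) = -7.
So f(t) = 4t³ − 7, and f(2) = 25.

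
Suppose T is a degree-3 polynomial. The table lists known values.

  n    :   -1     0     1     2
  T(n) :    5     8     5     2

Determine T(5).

53

Write T(n) = an³ + bn² + cn + d; the 4 given values yield a linear system in the 4 coefficients.
Solving, T(n) = n³ - 3n² - n + 8.
Then T(5) = 53.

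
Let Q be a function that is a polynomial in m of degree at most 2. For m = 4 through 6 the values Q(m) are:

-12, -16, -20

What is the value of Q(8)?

-28

Write Q(m) = am² + bm + c; the 3 given values yield a linear system in the 3 coefficients.
Solving, the leading coefficient vanishes, and Q(m) = -4m + 4.
Then Q(8) = -28.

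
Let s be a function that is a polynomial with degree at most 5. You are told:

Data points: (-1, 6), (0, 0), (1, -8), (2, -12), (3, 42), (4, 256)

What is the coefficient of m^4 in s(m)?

2

First differences: -6, -8, -4, 54, 214. Second differences: -2, 4, 58, 160. Third differences: 6, 54, 102. Fourth differences: 48, 48.
Level-4 differences are constant, so s has degree 4.
Fitting a degree-4 polynomial gives s(m) = 2m^4 - 3m³ - 3m² - 4m.
The coefficient of m^4 is 2.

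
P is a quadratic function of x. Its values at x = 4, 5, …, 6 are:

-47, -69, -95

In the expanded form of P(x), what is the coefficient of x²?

-2

Write P(x) = ax² + bx + c; the 3 given values yield a linear system in the 3 coefficients.
Solving, P(x) = -2x² - 4x + 1.
The coefficient of x² is -2.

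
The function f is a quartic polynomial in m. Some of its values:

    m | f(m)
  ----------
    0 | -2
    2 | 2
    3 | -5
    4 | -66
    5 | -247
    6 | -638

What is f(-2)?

-30

Write f(m) = am^4 + bm³ + cm² + dm + e; the 6 given values yield a linear system in the 5 coefficients.
Solving, f(m) = -m^4 + 3m³ + m² - 4m - 2.
Then f(-2) = -30.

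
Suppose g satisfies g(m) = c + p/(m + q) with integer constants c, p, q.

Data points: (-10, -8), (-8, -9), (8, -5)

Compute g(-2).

(g(m) − c)(m + q) = p for each data point; the three points give a linear system in c and q, then p follows.
Solving: c = -6, q = 4, p = 12, so g(m) = -6 + 12/(m + 4).
Then g(-2) = -6 + 12/2 = 0.

0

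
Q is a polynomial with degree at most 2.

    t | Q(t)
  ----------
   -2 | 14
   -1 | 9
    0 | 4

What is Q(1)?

First differences: -5, -5.
Level-1 differences are constant, so Q has degree 1.
Fitting a degree-1 polynomial gives Q(t) = -5t + 4.
Then Q(1) = -1.

-1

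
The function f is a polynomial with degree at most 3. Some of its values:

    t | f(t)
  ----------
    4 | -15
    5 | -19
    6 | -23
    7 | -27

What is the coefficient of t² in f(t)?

0

Write f(t) = at³ + bt² + ct + d; the 4 given values yield a linear system in the 4 coefficients.
Solving, the top 2 coefficients vanish, and f(t) = -4t + 1.
The coefficient of t² is 0.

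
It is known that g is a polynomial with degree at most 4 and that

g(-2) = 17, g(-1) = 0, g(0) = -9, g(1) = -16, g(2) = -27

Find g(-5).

Write g(k) = ak^4 + bk³ + ck² + dk + e; the 5 given values yield a linear system in the 5 coefficients.
Solving, the leading coefficient vanishes, and g(k) = -k³ + k² - 7k - 9.
Then g(-5) = 176.

176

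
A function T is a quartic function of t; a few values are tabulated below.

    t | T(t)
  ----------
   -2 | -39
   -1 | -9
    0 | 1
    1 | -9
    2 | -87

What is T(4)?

Write T(t) = at^4 + bt³ + ct² + dt + e; the 5 given values yield a linear system in the 5 coefficients.
Solving, T(t) = -2t^4 - 4t³ - 8t² + 4t + 1.
Then T(4) = -879.

-879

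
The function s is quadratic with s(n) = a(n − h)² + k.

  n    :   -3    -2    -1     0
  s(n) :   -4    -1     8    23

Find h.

First differences 3, 9, 15; second difference 6 = 2a, so a = 3.
Expanding, the n-coefficient is −2ah = -6h; matching it to the data gives h = -3, and then k = -4.
So s(n) = 3(n + 3)² − 4.
Hence h = -3.

-3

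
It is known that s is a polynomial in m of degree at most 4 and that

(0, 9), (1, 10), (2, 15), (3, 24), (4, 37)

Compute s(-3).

First differences: 1, 5, 9, 13. Second differences: 4, 4, 4.
Level-2 differences are constant, so s has degree 2.
Fitting a degree-2 polynomial gives s(m) = 2m² - m + 9.
Then s(-3) = 30.

30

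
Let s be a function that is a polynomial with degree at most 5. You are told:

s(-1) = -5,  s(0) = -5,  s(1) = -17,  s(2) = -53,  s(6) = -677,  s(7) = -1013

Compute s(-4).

43

Write s(x) = ax^5 + bx^4 + cx³ + dx² + ex + p; the 6 given values yield a linear system in the 6 coefficients.
Solving, the top 2 coefficients vanish, and s(x) = -2x³ - 6x² - 4x - 5.
Then s(-4) = 43.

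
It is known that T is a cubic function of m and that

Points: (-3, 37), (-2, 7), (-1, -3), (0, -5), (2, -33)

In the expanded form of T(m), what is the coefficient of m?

-2

Write T(m) = am³ + bm² + cm + d; the 5 given values yield a linear system in the 4 coefficients.
Solving, T(m) = -2m³ - 2m² - 2m - 5.
The coefficient of m is -2.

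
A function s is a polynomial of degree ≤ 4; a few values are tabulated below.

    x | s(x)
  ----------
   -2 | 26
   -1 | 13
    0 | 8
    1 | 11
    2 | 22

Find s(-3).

47

First differences: -13, -5, 3, 11. Second differences: 8, 8, 8.
Level-2 differences are constant, so s has degree 2.
Fitting a degree-2 polynomial gives s(x) = 4x² - x + 8.
Then s(-3) = 47.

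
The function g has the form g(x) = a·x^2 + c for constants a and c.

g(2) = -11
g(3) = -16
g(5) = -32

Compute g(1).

-8

From g(2) = -11 and g(3) = -16: 4a + c = -11 and 9a + c = -16.
Subtracting: 5a = -5, so a = -1; then c = -11 − (-1)·4 = -7.
So g(x) = -1x² − 7, and g(1) = -8.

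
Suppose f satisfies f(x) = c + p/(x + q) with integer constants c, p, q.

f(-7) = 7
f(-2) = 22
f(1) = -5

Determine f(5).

1

(f(x) − c)(x + q) = p for each data point; the three points give a linear system in c and q, then p follows.
Solving: c = 4, q = 1, p = -18, so f(x) = 4 − 18/(x + 1).
Then f(5) = 4 − 18/6 = 1.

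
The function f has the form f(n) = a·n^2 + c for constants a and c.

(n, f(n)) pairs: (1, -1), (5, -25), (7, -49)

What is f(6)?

-36

From f(1) = -1 and f(5) = -25: 1a + c = -1 and 25a + c = -25.
Subtracting: 24a = -24, so a = -1; then c = -1 − (-1)·1 = 0.
So f(n) = -1n² + 0, and f(6) = -36.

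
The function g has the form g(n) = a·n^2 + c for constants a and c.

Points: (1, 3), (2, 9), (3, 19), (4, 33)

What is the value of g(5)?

From g(1) = 3 and g(2) = 9: 1a + c = 3 and 4a + c = 9.
Subtracting: 3a = 6, so a = 2; then c = 3 − 2·1 = 1.
So g(n) = 2n² + 1, and g(5) = 51.

51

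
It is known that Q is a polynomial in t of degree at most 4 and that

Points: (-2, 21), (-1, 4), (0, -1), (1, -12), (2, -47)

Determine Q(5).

-476

First differences: -17, -5, -11, -35. Second differences: 12, -6, -24. Third differences: -18, -18.
Level-3 differences are constant, so Q has degree 3.
Fitting a degree-3 polynomial gives Q(t) = -3t³ - 3t² - 5t - 1.
Then Q(5) = -476.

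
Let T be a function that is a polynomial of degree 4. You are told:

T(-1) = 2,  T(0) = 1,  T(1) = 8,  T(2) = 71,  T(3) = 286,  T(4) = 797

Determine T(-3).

Write T(k) = ak^4 + bk³ + ck² + dk + e; the 6 given values yield a linear system in the 5 coefficients.
Solving, T(k) = 2k^4 + 4k³ + 2k² - k + 1.
Then T(-3) = 76.

76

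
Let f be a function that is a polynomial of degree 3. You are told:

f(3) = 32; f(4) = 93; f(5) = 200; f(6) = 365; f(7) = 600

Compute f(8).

First differences: 61, 107, 165, 235. Second differences: 46, 58, 70. Third differences: 12, 12.
Level-3 differences are constant, so f has degree 3.
Extending the table by one column gives the next first difference 317, so f(8) = 600 + 317 = 917.

917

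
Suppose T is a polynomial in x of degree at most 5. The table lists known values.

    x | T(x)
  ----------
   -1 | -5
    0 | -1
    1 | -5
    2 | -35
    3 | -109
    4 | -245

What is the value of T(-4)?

115

Write T(x) = ax^5 + bx^4 + cx³ + dx² + ex + p; the 6 given values yield a linear system in the 6 coefficients.
Solving, the top 2 coefficients vanish, and T(x) = -3x³ - 4x² + 3x - 1.
Then T(-4) = 115.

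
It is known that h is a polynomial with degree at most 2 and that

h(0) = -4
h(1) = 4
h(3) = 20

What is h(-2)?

Write h(k) = ak² + bk + c; the 3 given values yield a linear system in the 3 coefficients.
Solving, the leading coefficient vanishes, and h(k) = 8k - 4.
Then h(-2) = -20.

-20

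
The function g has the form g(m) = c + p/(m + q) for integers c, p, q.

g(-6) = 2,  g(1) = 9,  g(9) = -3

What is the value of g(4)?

(g(m) − c)(m + q) = p for each data point; the three points give a linear system in c and q, then p follows.
Solving: c = 0, q = -3, p = -18, so g(m) = -18/(m − 3).
Then g(4) = 0 − 18/1 = -18.

-18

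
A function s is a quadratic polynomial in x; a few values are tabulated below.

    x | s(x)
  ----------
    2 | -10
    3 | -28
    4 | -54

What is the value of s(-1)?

Write s(x) = ax² + bx + c; the 3 given values yield a linear system in the 3 coefficients.
Solving, s(x) = -4x² + 2x + 2.
Then s(-1) = -4.

-4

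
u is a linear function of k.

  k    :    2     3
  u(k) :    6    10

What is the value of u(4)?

Write u(k) = ak + b; the 2 given values yield a linear system in the 2 coefficients.
Solving, u(k) = 4k - 2.
Then u(4) = 14.

14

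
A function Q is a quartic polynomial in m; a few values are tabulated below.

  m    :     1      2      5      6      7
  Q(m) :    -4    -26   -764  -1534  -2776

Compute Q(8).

-4652

Write Q(m) = am^4 + bm³ + cm² + dm + e; the 5 given values yield a linear system in the 5 coefficients.
Solving, Q(m) = -m^4 - m³ - m² + 3m - 4.
Then Q(8) = -4652.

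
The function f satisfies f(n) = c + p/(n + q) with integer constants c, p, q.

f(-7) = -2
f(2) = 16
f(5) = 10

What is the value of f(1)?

(f(n) − c)(n + q) = p for each data point; the three points give a linear system in c and q, then p follows.
Solving: c = 4, q = 1, p = 36, so f(n) = 4 + 36/(n + 1).
Then f(1) = 4 + 36/2 = 22.

22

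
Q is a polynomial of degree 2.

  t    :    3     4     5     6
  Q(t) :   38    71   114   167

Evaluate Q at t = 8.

303

First differences: 33, 43, 53. Second differences: 10, 10.
Level-2 differences are constant, so Q has degree 2.
Fitting a degree-2 polynomial gives Q(t) = 5t² - 2t - 1.
Then Q(8) = 303.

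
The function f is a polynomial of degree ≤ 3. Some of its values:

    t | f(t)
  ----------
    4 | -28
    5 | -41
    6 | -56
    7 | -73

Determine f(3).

First differences: -13, -15, -17. Second differences: -2, -2.
Level-2 differences are constant, so f has degree 2.
Fitting a degree-2 polynomial gives f(t) = -t² - 4t + 4.
Then f(3) = -17.

-17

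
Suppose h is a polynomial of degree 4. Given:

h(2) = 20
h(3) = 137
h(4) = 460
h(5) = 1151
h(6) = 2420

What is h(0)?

-4

Write h(t) = at^4 + bt³ + ct² + dt + e; the 5 given values yield a linear system in the 5 coefficients.
Solving, h(t) = 2t^4 - t³ + 2t² - 4t - 4.
Then h(0) = -4.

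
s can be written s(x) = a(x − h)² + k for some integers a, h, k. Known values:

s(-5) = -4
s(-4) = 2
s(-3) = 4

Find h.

-3

First differences 6, 2; second difference -4 = 2a, so a = -2.
Expanding, the x-coefficient is −2ah = 4h; matching it to the data gives h = -3, and then k = 4.
So s(x) = -2(x + 3)² + 4.
Hence h = -3.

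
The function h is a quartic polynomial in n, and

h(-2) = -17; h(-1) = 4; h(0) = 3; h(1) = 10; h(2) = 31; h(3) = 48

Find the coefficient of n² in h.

5

First differences: 21, -1, 7, 21, 17. Second differences: -22, 8, 14, -4. Third differences: 30, 6, -18. Fourth differences: -24, -24.
Level-4 differences are constant, so h has degree 4.
Fitting a degree-4 polynomial gives h(n) = -n^4 + 3n³ + 5n² + 3.
The coefficient of n² is 5.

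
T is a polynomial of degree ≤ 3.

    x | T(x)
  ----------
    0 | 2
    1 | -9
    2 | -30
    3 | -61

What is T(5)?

First differences: -11, -21, -31. Second differences: -10, -10.
Level-2 differences are constant, so T has degree 2.
Fitting a degree-2 polynomial gives T(x) = -5x² - 6x + 2.
Then T(5) = -153.

-153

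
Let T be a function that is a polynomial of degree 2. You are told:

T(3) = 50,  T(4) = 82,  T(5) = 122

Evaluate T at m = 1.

10

Write T(m) = am² + bm + c; the 3 given values yield a linear system in the 3 coefficients.
Solving, T(m) = 4m² + 4m + 2.
Then T(1) = 10.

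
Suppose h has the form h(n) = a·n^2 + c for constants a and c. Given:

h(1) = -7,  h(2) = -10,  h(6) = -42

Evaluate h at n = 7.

From h(1) = -7 and h(2) = -10: 1a + c = -7 and 4a + c = -10.
Subtracting: 3a = -3, so a = -1; then c = -7 − (-1)·1 = -6.
So h(n) = -1n² − 6, and h(7) = -55.

-55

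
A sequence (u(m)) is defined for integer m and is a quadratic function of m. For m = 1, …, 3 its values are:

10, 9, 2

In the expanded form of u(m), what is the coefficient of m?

Write u(m) = am² + bm + c; the 3 given values yield a linear system in the 3 coefficients.
Solving, u(m) = -3m² + 8m + 5.
The coefficient of m is 8.

8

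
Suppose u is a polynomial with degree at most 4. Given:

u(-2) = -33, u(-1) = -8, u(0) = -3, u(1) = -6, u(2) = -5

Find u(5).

Write u(m) = am^4 + bm³ + cm² + dm + e; the 5 given values yield a linear system in the 5 coefficients.
Solving, the leading coefficient vanishes, and u(m) = 2m³ - 4m² - m - 3.
Then u(5) = 142.

142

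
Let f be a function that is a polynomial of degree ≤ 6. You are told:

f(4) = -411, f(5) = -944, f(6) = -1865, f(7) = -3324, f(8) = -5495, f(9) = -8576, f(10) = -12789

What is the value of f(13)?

-34800

First differences: -533, -921, -1459, -2171, -3081, -4213. Second differences: -388, -538, -712, -910, -1132. Third differences: -150, -174, -198, -222. Fourth differences: -24, -24, -24.
Level-4 differences are constant, so f has degree 4.
Fitting a degree-4 polynomial gives f(n) = -n^4 - 3n³ + 2n² + n + 1.
Then f(13) = -34800.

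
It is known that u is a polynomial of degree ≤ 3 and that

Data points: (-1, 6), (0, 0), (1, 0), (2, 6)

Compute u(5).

First differences: -6, 0, 6. Second differences: 6, 6.
Level-2 differences are constant, so u has degree 2.
Fitting a degree-2 polynomial gives u(x) = 3x² - 3x.
Then u(5) = 60.

60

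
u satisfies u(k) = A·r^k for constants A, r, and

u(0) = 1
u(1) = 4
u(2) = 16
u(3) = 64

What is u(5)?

Consecutive ratio: 4/1 = 4, and 16/4 = 4, so r = 4.
Then A·4^0 = 1 gives A = 1, and u(k) = 1·4^k.
u(5) = 1·4^5 = 1024.

1024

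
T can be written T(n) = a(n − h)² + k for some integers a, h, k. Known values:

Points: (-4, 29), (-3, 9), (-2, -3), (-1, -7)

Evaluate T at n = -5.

57

First differences -20, -12, -4; second difference 8 = 2a, so a = 4.
Expanding, the n-coefficient is −2ah = -8h; matching it to the data gives h = -1, and then k = -7.
So T(n) = 4(n + 1)² − 7.
T(-5) = 4·(-4)² − 7 = 57.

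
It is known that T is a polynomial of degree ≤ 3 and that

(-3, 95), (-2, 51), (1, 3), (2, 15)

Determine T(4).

Write T(n) = an³ + bn² + cn + d; the 4 given values yield a linear system in the 4 coefficients.
Solving, the leading coefficient vanishes, and T(n) = 7n² - 9n + 5.
Then T(4) = 81.

81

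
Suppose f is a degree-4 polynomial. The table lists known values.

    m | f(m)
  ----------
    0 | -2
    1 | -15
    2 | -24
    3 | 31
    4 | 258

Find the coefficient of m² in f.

-6

Write f(m) = am^4 + bm³ + cm² + dm + e; the 5 given values yield a linear system in the 5 coefficients.
Solving, f(m) = 2m^4 - 2m³ - 6m² - 7m - 2.
The coefficient of m² is -6.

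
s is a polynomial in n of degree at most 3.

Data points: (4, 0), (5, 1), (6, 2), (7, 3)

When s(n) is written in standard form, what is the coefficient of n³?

0

Write s(n) = an³ + bn² + cn + d; the 4 given values yield a linear system in the 4 coefficients.
Solving, the top 2 coefficients vanish, and s(n) = n - 4.
The coefficient of n³ is 0.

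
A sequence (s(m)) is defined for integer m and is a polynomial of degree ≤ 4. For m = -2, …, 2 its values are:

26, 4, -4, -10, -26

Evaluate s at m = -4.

160

First differences: -22, -8, -6, -16. Second differences: 14, 2, -10. Third differences: -12, -12.
Level-3 differences are constant, so s has degree 3.
Fitting a degree-3 polynomial gives s(m) = -2m³ + m² - 5m - 4.
Then s(-4) = 160.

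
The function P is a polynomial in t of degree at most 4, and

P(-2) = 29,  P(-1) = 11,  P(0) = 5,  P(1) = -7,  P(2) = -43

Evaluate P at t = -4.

First differences: -18, -6, -12, -36. Second differences: 12, -6, -24. Third differences: -18, -18.
Level-3 differences are constant, so P has degree 3.
Fitting a degree-3 polynomial gives P(t) = -3t³ - 3t² - 6t + 5.
Then P(-4) = 173.

173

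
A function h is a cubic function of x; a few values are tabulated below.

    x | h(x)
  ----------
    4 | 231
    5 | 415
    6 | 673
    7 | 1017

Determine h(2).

Write h(x) = ax³ + bx² + cx + d; the 4 given values yield a linear system in the 4 coefficients.
Solving, h(x) = 2x³ + 7x² - x - 5.
Then h(2) = 37.

37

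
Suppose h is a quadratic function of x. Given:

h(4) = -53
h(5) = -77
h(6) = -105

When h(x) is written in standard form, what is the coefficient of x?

Write h(x) = ax² + bx + c; the 3 given values yield a linear system in the 3 coefficients.
Solving, h(x) = -2x² - 6x + 3.
The coefficient of x is -6.

-6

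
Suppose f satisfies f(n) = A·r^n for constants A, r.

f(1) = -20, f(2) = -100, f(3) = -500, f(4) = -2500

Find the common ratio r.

5

Consecutive ratio: -100/(-20) = 5, and -500/(-100) = 5, so r = 5.
Then A·5^1 = -20 gives A = -4, and f(n) = -4·5^n.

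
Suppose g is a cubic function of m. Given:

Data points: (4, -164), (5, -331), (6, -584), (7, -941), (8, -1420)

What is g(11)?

Write g(m) = am³ + bm² + cm + d; the 5 given values yield a linear system in the 4 coefficients.
Solving, g(m) = -3m³ + 2m² - 2m + 4.
Then g(11) = -3769.

-3769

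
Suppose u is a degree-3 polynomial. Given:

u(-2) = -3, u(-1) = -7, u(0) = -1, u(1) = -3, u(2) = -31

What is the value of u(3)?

-103

First differences: -4, 6, -2, -28. Second differences: 10, -8, -26. Third differences: -18, -18.
Level-3 differences are constant, so u has degree 3.
Fitting a degree-3 polynomial gives u(k) = -3k³ - 4k² + 5k - 1.
Then u(3) = -103.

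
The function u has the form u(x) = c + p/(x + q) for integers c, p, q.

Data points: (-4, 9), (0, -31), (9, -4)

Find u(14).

-3

(u(x) − c)(x + q) = p for each data point; the three points give a linear system in c and q, then p follows.
Solving: c = -1, q = 1, p = -30, so u(x) = -1 − 30/(x + 1).
Then u(14) = -1 − 30/15 = -3.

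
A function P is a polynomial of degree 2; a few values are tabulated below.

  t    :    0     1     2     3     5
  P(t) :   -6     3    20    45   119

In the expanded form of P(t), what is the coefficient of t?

5

Write P(t) = at² + bt + c; the 5 given values yield a linear system in the 3 coefficients.
Solving, P(t) = 4t² + 5t - 6.
The coefficient of t is 5.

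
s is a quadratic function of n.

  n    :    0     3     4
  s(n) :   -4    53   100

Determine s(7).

325

Write s(n) = an² + bn + c; the 3 given values yield a linear system in the 3 coefficients.
Solving, s(n) = 7n² - 2n - 4.
Then s(7) = 325.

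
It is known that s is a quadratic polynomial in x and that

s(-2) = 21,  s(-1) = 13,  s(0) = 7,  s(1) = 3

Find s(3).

First differences: -8, -6, -4. Second differences: 2, 2.
Level-2 differences are constant, so s has degree 2.
Fitting a degree-2 polynomial gives s(x) = x² - 5x + 7.
Then s(3) = 1.

1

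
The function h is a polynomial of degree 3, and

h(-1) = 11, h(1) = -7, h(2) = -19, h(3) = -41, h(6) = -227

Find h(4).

Write h(t) = at³ + bt² + ct + d; the 5 given values yield a linear system in the 4 coefficients.
Solving, h(t) = -t³ + t² - 8t + 1.
Then h(4) = -79.

-79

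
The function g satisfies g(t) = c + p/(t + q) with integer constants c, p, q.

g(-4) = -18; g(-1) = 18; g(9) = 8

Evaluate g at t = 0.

(g(t) − c)(t + q) = p for each data point; the three points give a linear system in c and q, then p follows.
Solving: c = 6, q = 3, p = 24, so g(t) = 6 + 24/(t + 3).
Then g(0) = 6 + 24/3 = 14.

14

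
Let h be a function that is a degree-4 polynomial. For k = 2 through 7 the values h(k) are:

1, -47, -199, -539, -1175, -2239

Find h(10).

-9679

First differences: -48, -152, -340, -636, -1064. Second differences: -104, -188, -296, -428. Third differences: -84, -108, -132. Fourth differences: -24, -24.
Level-4 differences are constant, so h has degree 4.
Fitting a degree-4 polynomial gives h(k) = -k^4 + 3k² + 2k + 1.
Then h(10) = -9679.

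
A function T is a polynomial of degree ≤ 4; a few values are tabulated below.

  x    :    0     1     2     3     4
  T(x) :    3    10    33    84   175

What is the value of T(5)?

318

First differences: 7, 23, 51, 91. Second differences: 16, 28, 40. Third differences: 12, 12.
Level-3 differences are constant, so T has degree 3.
Fitting a degree-3 polynomial gives T(x) = 2x³ + 2x² + 3x + 3.
Then T(5) = 318.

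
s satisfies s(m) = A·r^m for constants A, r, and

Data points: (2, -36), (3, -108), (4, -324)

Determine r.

3

Consecutive ratio: -108/(-36) = 3, and -324/(-108) = 3, so r = 3.
Then A·3^2 = -36 gives A = -4, and s(m) = -4·3^m.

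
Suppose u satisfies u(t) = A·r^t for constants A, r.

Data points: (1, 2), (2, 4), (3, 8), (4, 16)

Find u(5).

32

Consecutive ratio: 4/2 = 2, and 8/4 = 2, so r = 2.
Then A·2^1 = 2 gives A = 1, and u(t) = 1·2^t.
u(5) = 1·2^5 = 32.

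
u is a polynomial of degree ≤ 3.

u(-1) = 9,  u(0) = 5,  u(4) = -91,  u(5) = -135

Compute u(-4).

Write u(t) = at³ + bt² + ct + d; the 4 given values yield a linear system in the 4 coefficients.
Solving, the leading coefficient vanishes, and u(t) = -4t² - 8t + 5.
Then u(-4) = -27.

-27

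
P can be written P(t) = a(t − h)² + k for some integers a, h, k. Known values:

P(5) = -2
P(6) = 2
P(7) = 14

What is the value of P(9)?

62

First differences 4, 12; second difference 8 = 2a, so a = 4.
Expanding, the t-coefficient is −2ah = -8h; matching it to the data gives h = 5, and then k = -2.
So P(t) = 4(t − 5)² − 2.
P(9) = 4·4² − 2 = 62.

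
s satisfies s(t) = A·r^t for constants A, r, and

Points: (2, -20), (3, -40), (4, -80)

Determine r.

2

Consecutive ratio: -40/(-20) = 2, and -80/(-40) = 2, so r = 2.
Then A·2^2 = -20 gives A = -5, and s(t) = -5·2^t.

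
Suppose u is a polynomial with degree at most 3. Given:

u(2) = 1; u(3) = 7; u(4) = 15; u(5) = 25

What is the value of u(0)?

Write u(m) = am³ + bm² + cm + d; the 4 given values yield a linear system in the 4 coefficients.
Solving, the leading coefficient vanishes, and u(m) = m² + m - 5.
Then u(0) = -5.

-5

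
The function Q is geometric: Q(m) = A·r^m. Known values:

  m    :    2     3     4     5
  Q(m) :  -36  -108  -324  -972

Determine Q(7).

Consecutive ratio: -108/(-36) = 3, and -324/(-108) = 3, so r = 3.
Then A·3^2 = -36 gives A = -4, and Q(m) = -4·3^m.
Q(7) = -4·3^7 = -8748.

-8748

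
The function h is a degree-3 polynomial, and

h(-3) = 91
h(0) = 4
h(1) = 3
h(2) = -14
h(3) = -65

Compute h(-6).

Write h(k) = ak³ + bk² + ck + d; the 5 given values yield a linear system in the 4 coefficients.
Solving, h(k) = -3k³ + k² + k + 4.
Then h(-6) = 682.

682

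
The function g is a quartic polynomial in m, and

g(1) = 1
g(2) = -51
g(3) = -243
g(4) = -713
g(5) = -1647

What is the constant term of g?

Write g(m) = am^4 + bm³ + cm² + dm + e; the 5 given values yield a linear system in the 5 coefficients.
Solving, g(m) = -2m^4 - 3m³ - 2m² + 5m + 3.
The constant term is g(0) = 3.

3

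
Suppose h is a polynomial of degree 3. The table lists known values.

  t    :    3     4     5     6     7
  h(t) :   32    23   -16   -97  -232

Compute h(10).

-1081

First differences: -9, -39, -81, -135. Second differences: -30, -42, -54. Third differences: -12, -12.
Level-3 differences are constant, so h has degree 3.
Fitting a degree-3 polynomial gives h(t) = -2t³ + 9t² + 2t - 1.
Then h(10) = -1081.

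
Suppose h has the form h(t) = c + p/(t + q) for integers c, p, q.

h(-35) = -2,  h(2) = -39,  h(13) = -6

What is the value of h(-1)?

(h(t) − c)(t + q) = p for each data point; the three points give a linear system in c and q, then p follows.
Solving: c = -3, q = -1, p = -36, so h(t) = -3 − 36/(t − 1).
Then h(-1) = -3 − 36/(-2) = 15.

15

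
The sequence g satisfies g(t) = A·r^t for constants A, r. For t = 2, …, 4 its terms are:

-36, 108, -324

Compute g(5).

Consecutive ratio: 108/(-36) = -3, and -324/108 = -3, so r = -3.
Then A·(-3)^2 = -36 gives A = -4, and g(t) = -4·(-3)^t.
g(5) = -4·(-3)^5 = 972.

972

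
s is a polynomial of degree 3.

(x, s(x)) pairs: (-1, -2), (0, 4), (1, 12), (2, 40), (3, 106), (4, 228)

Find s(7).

1110

First differences: 6, 8, 28, 66, 122. Second differences: 2, 20, 38, 56. Third differences: 18, 18, 18.
Level-3 differences are constant, so s has degree 3.
Fitting a degree-3 polynomial gives s(x) = 3x³ + x² + 4x + 4.
Then s(7) = 1110.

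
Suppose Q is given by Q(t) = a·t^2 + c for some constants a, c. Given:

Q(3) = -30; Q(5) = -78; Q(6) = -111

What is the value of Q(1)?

-6

From Q(3) = -30 and Q(5) = -78: 9a + c = -30 and 25a + c = -78.
Subtracting: 16a = -48, so a = -3; then c = -30 − (-3)·9 = -3.
So Q(t) = -3t² − 3, and Q(1) = -6.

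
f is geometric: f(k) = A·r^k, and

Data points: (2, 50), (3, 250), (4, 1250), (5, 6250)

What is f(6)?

Consecutive ratio: 250/50 = 5, and 1250/250 = 5, so r = 5.
Then A·5^2 = 50 gives A = 2, and f(k) = 2·5^k.
f(6) = 2·5^6 = 31250.

31250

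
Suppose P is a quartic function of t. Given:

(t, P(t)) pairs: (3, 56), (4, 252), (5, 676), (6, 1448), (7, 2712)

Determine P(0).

-4

Write P(t) = at^4 + bt³ + ct² + dt + e; the 5 given values yield a linear system in the 5 coefficients.
Solving, P(t) = t^4 + 2t³ - 7t² - 4t - 4.
Then P(0) = -4.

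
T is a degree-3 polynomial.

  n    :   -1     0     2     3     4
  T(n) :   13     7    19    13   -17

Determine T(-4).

Write T(n) = an³ + bn² + cn + d; the 5 given values yield a linear system in the 4 coefficients.
Solving, T(n) = -2n³ + 6n² + 2n + 7.
Then T(-4) = 223.

223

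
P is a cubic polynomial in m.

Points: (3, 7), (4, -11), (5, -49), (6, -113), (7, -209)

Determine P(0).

1

First differences: -18, -38, -64, -96. Second differences: -20, -26, -32. Third differences: -6, -6.
Level-3 differences are constant, so P has degree 3.
Fitting a degree-3 polynomial gives P(m) = -m³ + 2m² + 5m + 1.
Then P(0) = 1.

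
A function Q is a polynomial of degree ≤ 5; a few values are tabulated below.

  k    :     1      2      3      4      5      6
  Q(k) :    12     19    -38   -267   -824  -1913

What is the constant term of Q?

Write Q(k) = ak^5 + bk^4 + ck³ + dk² + ek + p; the 6 given values yield a linear system in the 6 coefficients.
Solving, the leading coefficient vanishes, and Q(k) = -2k^4 + 2k³ + 6k² + 5k + 1.
The constant term is Q(0) = 1.

1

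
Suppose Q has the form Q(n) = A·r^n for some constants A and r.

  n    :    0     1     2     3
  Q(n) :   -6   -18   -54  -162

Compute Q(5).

-1458

Consecutive ratio: -18/(-6) = 3, and -54/(-18) = 3, so r = 3.
Then A·3^0 = -6 gives A = -6, and Q(n) = -6·3^n.
Q(5) = -6·3^5 = -1458.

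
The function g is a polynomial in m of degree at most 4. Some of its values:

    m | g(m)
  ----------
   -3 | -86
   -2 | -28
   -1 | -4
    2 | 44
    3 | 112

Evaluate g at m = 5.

434

Write g(m) = am^4 + bm³ + cm² + dm + e; the 5 given values yield a linear system in the 5 coefficients.
Solving, the leading coefficient vanishes, and g(m) = 3m³ + m² + 6m + 4.
Then g(5) = 434.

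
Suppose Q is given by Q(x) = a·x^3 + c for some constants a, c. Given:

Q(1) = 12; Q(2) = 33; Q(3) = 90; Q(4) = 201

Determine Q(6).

From Q(1) = 12 and Q(2) = 33: 1a + c = 12 and 8a + c = 33.
Subtracting: 7a = 21, so a = 3; then c = 12 − 3·1 = 9.
So Q(x) = 3x³ + 9, and Q(6) = 657.

657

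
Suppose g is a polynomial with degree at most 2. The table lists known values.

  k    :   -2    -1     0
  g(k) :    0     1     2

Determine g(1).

3

Write g(k) = ak² + bk + c; the 3 given values yield a linear system in the 3 coefficients.
Solving, the leading coefficient vanishes, and g(k) = k + 2.
Then g(1) = 3.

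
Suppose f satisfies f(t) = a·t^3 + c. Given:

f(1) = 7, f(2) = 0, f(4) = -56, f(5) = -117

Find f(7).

-335

From f(1) = 7 and f(2) = 0: 1a + c = 7 and 8a + c = 0.
Subtracting: 7a = -7, so a = -1; then c = 7 − (-1)·1 = 8.
So f(t) = -1t³ + 8, and f(7) = -335.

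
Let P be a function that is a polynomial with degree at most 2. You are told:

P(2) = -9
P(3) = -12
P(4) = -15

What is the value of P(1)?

First differences: -3, -3.
Level-1 differences are constant, so P has degree 1.
Fitting a degree-1 polynomial gives P(m) = -3m - 3.
Then P(1) = -6.

-6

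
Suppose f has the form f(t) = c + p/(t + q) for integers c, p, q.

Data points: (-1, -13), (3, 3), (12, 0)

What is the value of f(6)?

(f(t) − c)(t + q) = p for each data point; the three points give a linear system in c and q, then p follows.
Solving: c = -1, q = 0, p = 12, so f(t) = -1 + 12/(t + 0).
Then f(6) = -1 + 12/6 = 1.

1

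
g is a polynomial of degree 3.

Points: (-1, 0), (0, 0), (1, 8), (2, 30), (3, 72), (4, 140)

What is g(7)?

560

Write g(m) = am³ + bm² + cm + d; the 6 given values yield a linear system in the 4 coefficients.
Solving, g(m) = m³ + 4m² + 3m.
Then g(7) = 560.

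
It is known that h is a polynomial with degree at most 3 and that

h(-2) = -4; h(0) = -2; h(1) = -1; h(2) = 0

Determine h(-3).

-5

Write h(m) = am³ + bm² + cm + d; the 4 given values yield a linear system in the 4 coefficients.
Solving, the top 2 coefficients vanish, and h(m) = m - 2.
Then h(-3) = -5.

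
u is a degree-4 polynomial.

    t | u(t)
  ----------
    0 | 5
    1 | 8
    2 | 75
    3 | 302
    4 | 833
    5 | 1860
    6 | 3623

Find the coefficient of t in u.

-9

Write u(t) = at^4 + bt³ + ct² + dt + e; the 7 given values yield a linear system in the 5 coefficients.
Solving, u(t) = 2t^4 + 4t³ + 6t² - 9t + 5.
The coefficient of t is -9.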